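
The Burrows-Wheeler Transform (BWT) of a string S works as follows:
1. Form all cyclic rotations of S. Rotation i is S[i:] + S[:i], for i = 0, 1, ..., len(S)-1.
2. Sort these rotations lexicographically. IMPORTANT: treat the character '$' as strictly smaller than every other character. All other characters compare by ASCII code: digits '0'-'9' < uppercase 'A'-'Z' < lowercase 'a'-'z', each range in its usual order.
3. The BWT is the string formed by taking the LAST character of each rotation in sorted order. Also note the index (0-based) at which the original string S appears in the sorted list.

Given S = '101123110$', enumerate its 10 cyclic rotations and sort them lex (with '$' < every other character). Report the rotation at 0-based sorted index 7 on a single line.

All 10 rotations (rotation i = S[i:]+S[:i]):
  rot[0] = 101123110$
  rot[1] = 01123110$1
  rot[2] = 1123110$10
  rot[3] = 123110$101
  rot[4] = 23110$1011
  rot[5] = 3110$10112
  rot[6] = 110$101123
  rot[7] = 10$1011231
  rot[8] = 0$10112311
  rot[9] = $101123110
Sorted (with $ < everything):
  sorted[0] = $101123110
  sorted[1] = 0$10112311
  sorted[2] = 01123110$1
  sorted[3] = 10$1011231
  sorted[4] = 101123110$
  sorted[5] = 110$101123
  sorted[6] = 1123110$10
  sorted[7] = 123110$101
  sorted[8] = 23110$1011
  sorted[9] = 3110$10112
sorted[7] = 123110$101

Answer: 123110$101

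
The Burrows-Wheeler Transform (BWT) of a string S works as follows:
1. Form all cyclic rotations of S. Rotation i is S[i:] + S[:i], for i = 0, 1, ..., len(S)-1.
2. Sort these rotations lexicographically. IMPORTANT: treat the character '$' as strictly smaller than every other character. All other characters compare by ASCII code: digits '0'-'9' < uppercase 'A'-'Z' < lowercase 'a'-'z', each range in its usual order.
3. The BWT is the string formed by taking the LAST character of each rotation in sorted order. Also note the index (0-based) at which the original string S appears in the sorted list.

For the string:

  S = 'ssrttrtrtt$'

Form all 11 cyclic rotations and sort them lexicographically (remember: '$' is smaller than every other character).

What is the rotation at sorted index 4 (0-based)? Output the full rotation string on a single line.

Answer: srttrtrtt$s

Derivation:
All 11 rotations (rotation i = S[i:]+S[:i]):
  rot[0] = ssrttrtrtt$
  rot[1] = srttrtrtt$s
  rot[2] = rttrtrtt$ss
  rot[3] = ttrtrtt$ssr
  rot[4] = trtrtt$ssrt
  rot[5] = rtrtt$ssrtt
  rot[6] = trtt$ssrttr
  rot[7] = rtt$ssrttrt
  rot[8] = tt$ssrttrtr
  rot[9] = t$ssrttrtrt
  rot[10] = $ssrttrtrtt
Sorted (with $ < everything):
  sorted[0] = $ssrttrtrtt
  sorted[1] = rtrtt$ssrtt
  sorted[2] = rtt$ssrttrt
  sorted[3] = rttrtrtt$ss
  sorted[4] = srttrtrtt$s
  sorted[5] = ssrttrtrtt$
  sorted[6] = t$ssrttrtrt
  sorted[7] = trtrtt$ssrt
  sorted[8] = trtt$ssrttr
  sorted[9] = tt$ssrttrtr
  sorted[10] = ttrtrtt$ssr
sorted[4] = srttrtrtt$s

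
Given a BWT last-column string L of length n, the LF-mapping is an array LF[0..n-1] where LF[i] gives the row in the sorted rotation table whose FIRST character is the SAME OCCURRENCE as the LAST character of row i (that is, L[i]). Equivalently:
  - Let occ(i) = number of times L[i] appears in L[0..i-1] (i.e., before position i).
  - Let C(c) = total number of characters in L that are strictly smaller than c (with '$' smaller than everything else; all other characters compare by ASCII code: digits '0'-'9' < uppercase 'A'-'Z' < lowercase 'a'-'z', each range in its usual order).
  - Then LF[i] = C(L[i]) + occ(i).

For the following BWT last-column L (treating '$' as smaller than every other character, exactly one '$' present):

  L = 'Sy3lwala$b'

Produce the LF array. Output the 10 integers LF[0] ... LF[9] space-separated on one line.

Answer: 2 9 1 6 8 3 7 4 0 5

Derivation:
Char counts: '$':1, '3':1, 'S':1, 'a':2, 'b':1, 'l':2, 'w':1, 'y':1
C (first-col start): C('$')=0, C('3')=1, C('S')=2, C('a')=3, C('b')=5, C('l')=6, C('w')=8, C('y')=9
L[0]='S': occ=0, LF[0]=C('S')+0=2+0=2
L[1]='y': occ=0, LF[1]=C('y')+0=9+0=9
L[2]='3': occ=0, LF[2]=C('3')+0=1+0=1
L[3]='l': occ=0, LF[3]=C('l')+0=6+0=6
L[4]='w': occ=0, LF[4]=C('w')+0=8+0=8
L[5]='a': occ=0, LF[5]=C('a')+0=3+0=3
L[6]='l': occ=1, LF[6]=C('l')+1=6+1=7
L[7]='a': occ=1, LF[7]=C('a')+1=3+1=4
L[8]='$': occ=0, LF[8]=C('$')+0=0+0=0
L[9]='b': occ=0, LF[9]=C('b')+0=5+0=5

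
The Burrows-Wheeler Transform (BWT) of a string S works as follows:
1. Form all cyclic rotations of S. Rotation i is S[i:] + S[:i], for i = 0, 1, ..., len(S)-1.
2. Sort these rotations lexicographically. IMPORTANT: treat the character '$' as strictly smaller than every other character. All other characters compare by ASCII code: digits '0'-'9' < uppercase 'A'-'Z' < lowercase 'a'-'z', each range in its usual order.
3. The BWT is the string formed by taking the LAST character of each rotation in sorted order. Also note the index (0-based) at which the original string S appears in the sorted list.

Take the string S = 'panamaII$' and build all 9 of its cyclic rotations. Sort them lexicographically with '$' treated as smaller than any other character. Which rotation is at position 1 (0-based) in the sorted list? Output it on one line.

All 9 rotations (rotation i = S[i:]+S[:i]):
  rot[0] = panamaII$
  rot[1] = anamaII$p
  rot[2] = namaII$pa
  rot[3] = amaII$pan
  rot[4] = maII$pana
  rot[5] = aII$panam
  rot[6] = II$panama
  rot[7] = I$panamaI
  rot[8] = $panamaII
Sorted (with $ < everything):
  sorted[0] = $panamaII
  sorted[1] = I$panamaI
  sorted[2] = II$panama
  sorted[3] = aII$panam
  sorted[4] = amaII$pan
  sorted[5] = anamaII$p
  sorted[6] = maII$pana
  sorted[7] = namaII$pa
  sorted[8] = panamaII$
sorted[1] = I$panamaI

Answer: I$panamaI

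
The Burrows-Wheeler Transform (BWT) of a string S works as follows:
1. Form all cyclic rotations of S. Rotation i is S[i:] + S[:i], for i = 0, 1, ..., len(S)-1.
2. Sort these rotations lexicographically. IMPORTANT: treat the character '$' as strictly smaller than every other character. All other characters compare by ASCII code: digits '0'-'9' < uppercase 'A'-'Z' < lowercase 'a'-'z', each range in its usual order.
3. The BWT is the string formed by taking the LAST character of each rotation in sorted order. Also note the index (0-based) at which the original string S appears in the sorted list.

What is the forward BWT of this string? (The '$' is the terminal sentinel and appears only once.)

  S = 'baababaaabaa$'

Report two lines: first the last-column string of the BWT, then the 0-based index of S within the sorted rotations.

Answer: aabbababaaa$a
11

Derivation:
All 13 rotations (rotation i = S[i:]+S[:i]):
  rot[0] = baababaaabaa$
  rot[1] = aababaaabaa$b
  rot[2] = ababaaabaa$ba
  rot[3] = babaaabaa$baa
  rot[4] = abaaabaa$baab
  rot[5] = baaabaa$baaba
  rot[6] = aaabaa$baabab
  rot[7] = aabaa$baababa
  rot[8] = abaa$baababaa
  rot[9] = baa$baababaaa
  rot[10] = aa$baababaaab
  rot[11] = a$baababaaaba
  rot[12] = $baababaaabaa
Sorted (with $ < everything):
  sorted[0] = $baababaaabaa  (last char: 'a')
  sorted[1] = a$baababaaaba  (last char: 'a')
  sorted[2] = aa$baababaaab  (last char: 'b')
  sorted[3] = aaabaa$baabab  (last char: 'b')
  sorted[4] = aabaa$baababa  (last char: 'a')
  sorted[5] = aababaaabaa$b  (last char: 'b')
  sorted[6] = abaa$baababaa  (last char: 'a')
  sorted[7] = abaaabaa$baab  (last char: 'b')
  sorted[8] = ababaaabaa$ba  (last char: 'a')
  sorted[9] = baa$baababaaa  (last char: 'a')
  sorted[10] = baaabaa$baaba  (last char: 'a')
  sorted[11] = baababaaabaa$  (last char: '$')
  sorted[12] = babaaabaa$baa  (last char: 'a')
Last column: aabbababaaa$a
Original string S is at sorted index 11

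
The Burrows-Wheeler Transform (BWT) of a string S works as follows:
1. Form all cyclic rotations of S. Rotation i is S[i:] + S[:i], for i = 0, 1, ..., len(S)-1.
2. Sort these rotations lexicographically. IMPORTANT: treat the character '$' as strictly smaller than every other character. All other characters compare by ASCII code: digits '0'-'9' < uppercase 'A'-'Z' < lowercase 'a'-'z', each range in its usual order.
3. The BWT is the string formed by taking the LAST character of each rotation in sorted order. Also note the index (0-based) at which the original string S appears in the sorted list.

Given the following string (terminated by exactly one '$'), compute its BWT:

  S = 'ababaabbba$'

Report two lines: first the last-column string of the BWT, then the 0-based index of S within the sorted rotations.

All 11 rotations (rotation i = S[i:]+S[:i]):
  rot[0] = ababaabbba$
  rot[1] = babaabbba$a
  rot[2] = abaabbba$ab
  rot[3] = baabbba$aba
  rot[4] = aabbba$abab
  rot[5] = abbba$ababa
  rot[6] = bbba$ababaa
  rot[7] = bba$ababaab
  rot[8] = ba$ababaabb
  rot[9] = a$ababaabbb
  rot[10] = $ababaabbba
Sorted (with $ < everything):
  sorted[0] = $ababaabbba  (last char: 'a')
  sorted[1] = a$ababaabbb  (last char: 'b')
  sorted[2] = aabbba$abab  (last char: 'b')
  sorted[3] = abaabbba$ab  (last char: 'b')
  sorted[4] = ababaabbba$  (last char: '$')
  sorted[5] = abbba$ababa  (last char: 'a')
  sorted[6] = ba$ababaabb  (last char: 'b')
  sorted[7] = baabbba$aba  (last char: 'a')
  sorted[8] = babaabbba$a  (last char: 'a')
  sorted[9] = bba$ababaab  (last char: 'b')
  sorted[10] = bbba$ababaa  (last char: 'a')
Last column: abbb$abaaba
Original string S is at sorted index 4

Answer: abbb$abaaba
4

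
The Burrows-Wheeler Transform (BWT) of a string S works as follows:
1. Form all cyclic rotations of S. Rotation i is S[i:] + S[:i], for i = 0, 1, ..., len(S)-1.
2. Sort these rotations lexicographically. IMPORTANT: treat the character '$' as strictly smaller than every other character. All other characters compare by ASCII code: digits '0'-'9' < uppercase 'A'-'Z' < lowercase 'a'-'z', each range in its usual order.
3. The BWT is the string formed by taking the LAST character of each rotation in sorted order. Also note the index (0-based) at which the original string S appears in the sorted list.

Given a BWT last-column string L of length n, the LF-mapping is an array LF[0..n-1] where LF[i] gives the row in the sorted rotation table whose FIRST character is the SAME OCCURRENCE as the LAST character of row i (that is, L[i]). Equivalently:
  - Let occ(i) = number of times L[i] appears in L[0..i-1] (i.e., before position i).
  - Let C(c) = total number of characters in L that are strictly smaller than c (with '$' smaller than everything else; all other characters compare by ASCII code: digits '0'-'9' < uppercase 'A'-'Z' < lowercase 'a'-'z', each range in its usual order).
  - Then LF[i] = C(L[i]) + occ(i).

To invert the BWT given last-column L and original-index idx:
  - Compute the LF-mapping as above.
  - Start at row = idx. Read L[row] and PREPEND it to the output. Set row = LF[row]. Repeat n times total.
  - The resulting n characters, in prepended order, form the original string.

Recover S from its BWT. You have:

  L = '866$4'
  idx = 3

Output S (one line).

LF mapping: 4 2 3 0 1
Walk LF starting at row 3, prepending L[row]:
  step 1: row=3, L[3]='$', prepend. Next row=LF[3]=0
  step 2: row=0, L[0]='8', prepend. Next row=LF[0]=4
  step 3: row=4, L[4]='4', prepend. Next row=LF[4]=1
  step 4: row=1, L[1]='6', prepend. Next row=LF[1]=2
  step 5: row=2, L[2]='6', prepend. Next row=LF[2]=3
Reversed output: 6648$

Answer: 6648$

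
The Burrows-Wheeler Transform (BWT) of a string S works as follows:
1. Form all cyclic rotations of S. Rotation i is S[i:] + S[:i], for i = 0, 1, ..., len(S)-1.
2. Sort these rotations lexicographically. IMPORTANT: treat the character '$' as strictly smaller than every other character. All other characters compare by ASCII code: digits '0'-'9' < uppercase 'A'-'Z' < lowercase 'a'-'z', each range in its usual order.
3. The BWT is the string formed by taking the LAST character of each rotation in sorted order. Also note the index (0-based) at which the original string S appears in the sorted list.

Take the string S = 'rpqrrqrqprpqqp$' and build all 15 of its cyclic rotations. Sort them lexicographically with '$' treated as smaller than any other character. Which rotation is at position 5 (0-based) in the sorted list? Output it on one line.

Answer: qp$rpqrrqrqprpq

Derivation:
All 15 rotations (rotation i = S[i:]+S[:i]):
  rot[0] = rpqrrqrqprpqqp$
  rot[1] = pqrrqrqprpqqp$r
  rot[2] = qrrqrqprpqqp$rp
  rot[3] = rrqrqprpqqp$rpq
  rot[4] = rqrqprpqqp$rpqr
  rot[5] = qrqprpqqp$rpqrr
  rot[6] = rqprpqqp$rpqrrq
  rot[7] = qprpqqp$rpqrrqr
  rot[8] = prpqqp$rpqrrqrq
  rot[9] = rpqqp$rpqrrqrqp
  rot[10] = pqqp$rpqrrqrqpr
  rot[11] = qqp$rpqrrqrqprp
  rot[12] = qp$rpqrrqrqprpq
  rot[13] = p$rpqrrqrqprpqq
  rot[14] = $rpqrrqrqprpqqp
Sorted (with $ < everything):
  sorted[0] = $rpqrrqrqprpqqp
  sorted[1] = p$rpqrrqrqprpqq
  sorted[2] = pqqp$rpqrrqrqpr
  sorted[3] = pqrrqrqprpqqp$r
  sorted[4] = prpqqp$rpqrrqrq
  sorted[5] = qp$rpqrrqrqprpq
  sorted[6] = qprpqqp$rpqrrqr
  sorted[7] = qqp$rpqrrqrqprp
  sorted[8] = qrqprpqqp$rpqrr
  sorted[9] = qrrqrqprpqqp$rp
  sorted[10] = rpqqp$rpqrrqrqp
  sorted[11] = rpqrrqrqprpqqp$
  sorted[12] = rqprpqqp$rpqrrq
  sorted[13] = rqrqprpqqp$rpqr
  sorted[14] = rrqrqprpqqp$rpq
sorted[5] = qp$rpqrrqrqprpq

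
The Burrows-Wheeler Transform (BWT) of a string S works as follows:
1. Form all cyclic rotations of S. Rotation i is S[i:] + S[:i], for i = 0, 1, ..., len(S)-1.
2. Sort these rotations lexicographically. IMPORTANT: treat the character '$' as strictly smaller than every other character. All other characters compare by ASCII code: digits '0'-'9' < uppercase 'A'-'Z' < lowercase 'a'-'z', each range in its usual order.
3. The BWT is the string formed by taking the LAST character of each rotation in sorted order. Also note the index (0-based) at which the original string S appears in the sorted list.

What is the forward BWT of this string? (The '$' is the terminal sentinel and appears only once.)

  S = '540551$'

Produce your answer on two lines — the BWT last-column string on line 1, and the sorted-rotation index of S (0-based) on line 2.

Answer: 14555$0
5

Derivation:
All 7 rotations (rotation i = S[i:]+S[:i]):
  rot[0] = 540551$
  rot[1] = 40551$5
  rot[2] = 0551$54
  rot[3] = 551$540
  rot[4] = 51$5405
  rot[5] = 1$54055
  rot[6] = $540551
Sorted (with $ < everything):
  sorted[0] = $540551  (last char: '1')
  sorted[1] = 0551$54  (last char: '4')
  sorted[2] = 1$54055  (last char: '5')
  sorted[3] = 40551$5  (last char: '5')
  sorted[4] = 51$5405  (last char: '5')
  sorted[5] = 540551$  (last char: '$')
  sorted[6] = 551$540  (last char: '0')
Last column: 14555$0
Original string S is at sorted index 5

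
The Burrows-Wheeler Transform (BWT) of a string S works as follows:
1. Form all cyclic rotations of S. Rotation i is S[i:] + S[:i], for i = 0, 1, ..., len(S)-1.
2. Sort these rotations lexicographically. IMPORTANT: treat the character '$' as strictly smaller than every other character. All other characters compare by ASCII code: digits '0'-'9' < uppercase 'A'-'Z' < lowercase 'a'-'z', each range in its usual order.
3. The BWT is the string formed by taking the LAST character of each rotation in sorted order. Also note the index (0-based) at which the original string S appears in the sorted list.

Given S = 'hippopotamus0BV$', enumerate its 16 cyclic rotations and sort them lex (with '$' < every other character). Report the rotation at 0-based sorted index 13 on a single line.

Answer: s0BV$hippopotamu

Derivation:
All 16 rotations (rotation i = S[i:]+S[:i]):
  rot[0] = hippopotamus0BV$
  rot[1] = ippopotamus0BV$h
  rot[2] = ppopotamus0BV$hi
  rot[3] = popotamus0BV$hip
  rot[4] = opotamus0BV$hipp
  rot[5] = potamus0BV$hippo
  rot[6] = otamus0BV$hippop
  rot[7] = tamus0BV$hippopo
  rot[8] = amus0BV$hippopot
  rot[9] = mus0BV$hippopota
  rot[10] = us0BV$hippopotam
  rot[11] = s0BV$hippopotamu
  rot[12] = 0BV$hippopotamus
  rot[13] = BV$hippopotamus0
  rot[14] = V$hippopotamus0B
  rot[15] = $hippopotamus0BV
Sorted (with $ < everything):
  sorted[0] = $hippopotamus0BV
  sorted[1] = 0BV$hippopotamus
  sorted[2] = BV$hippopotamus0
  sorted[3] = V$hippopotamus0B
  sorted[4] = amus0BV$hippopot
  sorted[5] = hippopotamus0BV$
  sorted[6] = ippopotamus0BV$h
  sorted[7] = mus0BV$hippopota
  sorted[8] = opotamus0BV$hipp
  sorted[9] = otamus0BV$hippop
  sorted[10] = popotamus0BV$hip
  sorted[11] = potamus0BV$hippo
  sorted[12] = ppopotamus0BV$hi
  sorted[13] = s0BV$hippopotamu
  sorted[14] = tamus0BV$hippopo
  sorted[15] = us0BV$hippopotam
sorted[13] = s0BV$hippopotamu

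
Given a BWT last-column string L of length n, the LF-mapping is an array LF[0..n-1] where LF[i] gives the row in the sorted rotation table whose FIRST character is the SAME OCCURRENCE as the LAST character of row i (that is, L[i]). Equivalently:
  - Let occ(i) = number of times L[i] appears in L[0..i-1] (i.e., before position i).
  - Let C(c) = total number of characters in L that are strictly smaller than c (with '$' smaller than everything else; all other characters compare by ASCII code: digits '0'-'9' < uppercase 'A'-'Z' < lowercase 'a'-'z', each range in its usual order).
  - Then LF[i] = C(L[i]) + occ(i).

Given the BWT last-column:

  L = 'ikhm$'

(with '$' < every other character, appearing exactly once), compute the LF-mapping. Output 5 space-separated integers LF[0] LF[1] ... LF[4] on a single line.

Char counts: '$':1, 'h':1, 'i':1, 'k':1, 'm':1
C (first-col start): C('$')=0, C('h')=1, C('i')=2, C('k')=3, C('m')=4
L[0]='i': occ=0, LF[0]=C('i')+0=2+0=2
L[1]='k': occ=0, LF[1]=C('k')+0=3+0=3
L[2]='h': occ=0, LF[2]=C('h')+0=1+0=1
L[3]='m': occ=0, LF[3]=C('m')+0=4+0=4
L[4]='$': occ=0, LF[4]=C('$')+0=0+0=0

Answer: 2 3 1 4 0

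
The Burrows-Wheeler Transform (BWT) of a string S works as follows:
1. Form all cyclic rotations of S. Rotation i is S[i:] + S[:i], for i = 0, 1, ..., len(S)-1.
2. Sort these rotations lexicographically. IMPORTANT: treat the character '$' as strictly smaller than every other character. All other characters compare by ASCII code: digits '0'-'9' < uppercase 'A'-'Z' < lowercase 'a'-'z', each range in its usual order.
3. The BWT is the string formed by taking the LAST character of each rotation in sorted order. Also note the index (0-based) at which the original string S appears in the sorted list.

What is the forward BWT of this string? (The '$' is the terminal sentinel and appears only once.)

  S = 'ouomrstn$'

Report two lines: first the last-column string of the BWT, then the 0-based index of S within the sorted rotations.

Answer: notu$mrso
4

Derivation:
All 9 rotations (rotation i = S[i:]+S[:i]):
  rot[0] = ouomrstn$
  rot[1] = uomrstn$o
  rot[2] = omrstn$ou
  rot[3] = mrstn$ouo
  rot[4] = rstn$ouom
  rot[5] = stn$ouomr
  rot[6] = tn$ouomrs
  rot[7] = n$ouomrst
  rot[8] = $ouomrstn
Sorted (with $ < everything):
  sorted[0] = $ouomrstn  (last char: 'n')
  sorted[1] = mrstn$ouo  (last char: 'o')
  sorted[2] = n$ouomrst  (last char: 't')
  sorted[3] = omrstn$ou  (last char: 'u')
  sorted[4] = ouomrstn$  (last char: '$')
  sorted[5] = rstn$ouom  (last char: 'm')
  sorted[6] = stn$ouomr  (last char: 'r')
  sorted[7] = tn$ouomrs  (last char: 's')
  sorted[8] = uomrstn$o  (last char: 'o')
Last column: notu$mrso
Original string S is at sorted index 4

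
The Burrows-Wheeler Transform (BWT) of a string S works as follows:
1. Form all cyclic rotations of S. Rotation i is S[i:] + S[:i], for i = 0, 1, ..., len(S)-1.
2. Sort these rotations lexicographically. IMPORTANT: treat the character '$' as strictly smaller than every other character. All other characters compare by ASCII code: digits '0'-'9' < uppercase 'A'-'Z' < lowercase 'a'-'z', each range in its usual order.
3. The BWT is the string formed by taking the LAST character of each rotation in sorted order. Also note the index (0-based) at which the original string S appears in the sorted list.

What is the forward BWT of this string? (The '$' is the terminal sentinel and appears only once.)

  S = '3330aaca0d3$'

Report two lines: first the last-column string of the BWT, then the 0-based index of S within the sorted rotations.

All 12 rotations (rotation i = S[i:]+S[:i]):
  rot[0] = 3330aaca0d3$
  rot[1] = 330aaca0d3$3
  rot[2] = 30aaca0d3$33
  rot[3] = 0aaca0d3$333
  rot[4] = aaca0d3$3330
  rot[5] = aca0d3$3330a
  rot[6] = ca0d3$3330aa
  rot[7] = a0d3$3330aac
  rot[8] = 0d3$3330aaca
  rot[9] = d3$3330aaca0
  rot[10] = 3$3330aaca0d
  rot[11] = $3330aaca0d3
Sorted (with $ < everything):
  sorted[0] = $3330aaca0d3  (last char: '3')
  sorted[1] = 0aaca0d3$333  (last char: '3')
  sorted[2] = 0d3$3330aaca  (last char: 'a')
  sorted[3] = 3$3330aaca0d  (last char: 'd')
  sorted[4] = 30aaca0d3$33  (last char: '3')
  sorted[5] = 330aaca0d3$3  (last char: '3')
  sorted[6] = 3330aaca0d3$  (last char: '$')
  sorted[7] = a0d3$3330aac  (last char: 'c')
  sorted[8] = aaca0d3$3330  (last char: '0')
  sorted[9] = aca0d3$3330a  (last char: 'a')
  sorted[10] = ca0d3$3330aa  (last char: 'a')
  sorted[11] = d3$3330aaca0  (last char: '0')
Last column: 33ad33$c0aa0
Original string S is at sorted index 6

Answer: 33ad33$c0aa0
6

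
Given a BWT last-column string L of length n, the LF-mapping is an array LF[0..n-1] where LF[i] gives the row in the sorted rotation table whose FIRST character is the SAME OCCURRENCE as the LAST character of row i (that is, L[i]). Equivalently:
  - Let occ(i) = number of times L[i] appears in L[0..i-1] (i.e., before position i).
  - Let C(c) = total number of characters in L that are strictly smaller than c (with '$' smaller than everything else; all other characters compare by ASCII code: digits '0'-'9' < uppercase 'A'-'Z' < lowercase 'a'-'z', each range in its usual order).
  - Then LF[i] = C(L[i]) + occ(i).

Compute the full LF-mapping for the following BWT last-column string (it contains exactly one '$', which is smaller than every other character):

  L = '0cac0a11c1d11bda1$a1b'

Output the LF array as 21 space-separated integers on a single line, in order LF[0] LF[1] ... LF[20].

Answer: 1 16 10 17 2 11 3 4 18 5 19 6 7 14 20 12 8 0 13 9 15

Derivation:
Char counts: '$':1, '0':2, '1':7, 'a':4, 'b':2, 'c':3, 'd':2
C (first-col start): C('$')=0, C('0')=1, C('1')=3, C('a')=10, C('b')=14, C('c')=16, C('d')=19
L[0]='0': occ=0, LF[0]=C('0')+0=1+0=1
L[1]='c': occ=0, LF[1]=C('c')+0=16+0=16
L[2]='a': occ=0, LF[2]=C('a')+0=10+0=10
L[3]='c': occ=1, LF[3]=C('c')+1=16+1=17
L[4]='0': occ=1, LF[4]=C('0')+1=1+1=2
L[5]='a': occ=1, LF[5]=C('a')+1=10+1=11
L[6]='1': occ=0, LF[6]=C('1')+0=3+0=3
L[7]='1': occ=1, LF[7]=C('1')+1=3+1=4
L[8]='c': occ=2, LF[8]=C('c')+2=16+2=18
L[9]='1': occ=2, LF[9]=C('1')+2=3+2=5
L[10]='d': occ=0, LF[10]=C('d')+0=19+0=19
L[11]='1': occ=3, LF[11]=C('1')+3=3+3=6
L[12]='1': occ=4, LF[12]=C('1')+4=3+4=7
L[13]='b': occ=0, LF[13]=C('b')+0=14+0=14
L[14]='d': occ=1, LF[14]=C('d')+1=19+1=20
L[15]='a': occ=2, LF[15]=C('a')+2=10+2=12
L[16]='1': occ=5, LF[16]=C('1')+5=3+5=8
L[17]='$': occ=0, LF[17]=C('$')+0=0+0=0
L[18]='a': occ=3, LF[18]=C('a')+3=10+3=13
L[19]='1': occ=6, LF[19]=C('1')+6=3+6=9
L[20]='b': occ=1, LF[20]=C('b')+1=14+1=15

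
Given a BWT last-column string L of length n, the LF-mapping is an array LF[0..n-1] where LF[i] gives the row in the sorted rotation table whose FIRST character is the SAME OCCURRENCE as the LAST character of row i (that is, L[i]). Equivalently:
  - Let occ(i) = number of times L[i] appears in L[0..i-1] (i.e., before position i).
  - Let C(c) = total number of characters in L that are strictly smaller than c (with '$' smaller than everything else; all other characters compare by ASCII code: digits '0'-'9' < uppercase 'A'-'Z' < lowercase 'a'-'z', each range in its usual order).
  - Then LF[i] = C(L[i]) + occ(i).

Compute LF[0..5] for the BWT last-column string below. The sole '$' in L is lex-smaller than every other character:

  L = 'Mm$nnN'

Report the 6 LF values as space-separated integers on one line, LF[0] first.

Char counts: '$':1, 'M':1, 'N':1, 'm':1, 'n':2
C (first-col start): C('$')=0, C('M')=1, C('N')=2, C('m')=3, C('n')=4
L[0]='M': occ=0, LF[0]=C('M')+0=1+0=1
L[1]='m': occ=0, LF[1]=C('m')+0=3+0=3
L[2]='$': occ=0, LF[2]=C('$')+0=0+0=0
L[3]='n': occ=0, LF[3]=C('n')+0=4+0=4
L[4]='n': occ=1, LF[4]=C('n')+1=4+1=5
L[5]='N': occ=0, LF[5]=C('N')+0=2+0=2

Answer: 1 3 0 4 5 2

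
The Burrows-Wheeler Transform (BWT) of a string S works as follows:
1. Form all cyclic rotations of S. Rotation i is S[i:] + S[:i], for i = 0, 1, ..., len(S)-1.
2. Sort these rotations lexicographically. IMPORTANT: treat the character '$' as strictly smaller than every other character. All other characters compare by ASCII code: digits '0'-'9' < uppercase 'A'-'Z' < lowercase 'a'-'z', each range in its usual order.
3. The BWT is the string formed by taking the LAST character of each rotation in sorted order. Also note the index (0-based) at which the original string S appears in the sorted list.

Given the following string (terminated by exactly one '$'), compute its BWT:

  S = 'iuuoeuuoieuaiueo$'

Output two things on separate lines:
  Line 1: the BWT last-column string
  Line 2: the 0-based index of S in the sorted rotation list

Answer: ouuiooa$euueiuuie
7

Derivation:
All 17 rotations (rotation i = S[i:]+S[:i]):
  rot[0] = iuuoeuuoieuaiueo$
  rot[1] = uuoeuuoieuaiueo$i
  rot[2] = uoeuuoieuaiueo$iu
  rot[3] = oeuuoieuaiueo$iuu
  rot[4] = euuoieuaiueo$iuuo
  rot[5] = uuoieuaiueo$iuuoe
  rot[6] = uoieuaiueo$iuuoeu
  rot[7] = oieuaiueo$iuuoeuu
  rot[8] = ieuaiueo$iuuoeuuo
  rot[9] = euaiueo$iuuoeuuoi
  rot[10] = uaiueo$iuuoeuuoie
  rot[11] = aiueo$iuuoeuuoieu
  rot[12] = iueo$iuuoeuuoieua
  rot[13] = ueo$iuuoeuuoieuai
  rot[14] = eo$iuuoeuuoieuaiu
  rot[15] = o$iuuoeuuoieuaiue
  rot[16] = $iuuoeuuoieuaiueo
Sorted (with $ < everything):
  sorted[0] = $iuuoeuuoieuaiueo  (last char: 'o')
  sorted[1] = aiueo$iuuoeuuoieu  (last char: 'u')
  sorted[2] = eo$iuuoeuuoieuaiu  (last char: 'u')
  sorted[3] = euaiueo$iuuoeuuoi  (last char: 'i')
  sorted[4] = euuoieuaiueo$iuuo  (last char: 'o')
  sorted[5] = ieuaiueo$iuuoeuuo  (last char: 'o')
  sorted[6] = iueo$iuuoeuuoieua  (last char: 'a')
  sorted[7] = iuuoeuuoieuaiueo$  (last char: '$')
  sorted[8] = o$iuuoeuuoieuaiue  (last char: 'e')
  sorted[9] = oeuuoieuaiueo$iuu  (last char: 'u')
  sorted[10] = oieuaiueo$iuuoeuu  (last char: 'u')
  sorted[11] = uaiueo$iuuoeuuoie  (last char: 'e')
  sorted[12] = ueo$iuuoeuuoieuai  (last char: 'i')
  sorted[13] = uoeuuoieuaiueo$iu  (last char: 'u')
  sorted[14] = uoieuaiueo$iuuoeu  (last char: 'u')
  sorted[15] = uuoeuuoieuaiueo$i  (last char: 'i')
  sorted[16] = uuoieuaiueo$iuuoe  (last char: 'e')
Last column: ouuiooa$euueiuuie
Original string S is at sorted index 7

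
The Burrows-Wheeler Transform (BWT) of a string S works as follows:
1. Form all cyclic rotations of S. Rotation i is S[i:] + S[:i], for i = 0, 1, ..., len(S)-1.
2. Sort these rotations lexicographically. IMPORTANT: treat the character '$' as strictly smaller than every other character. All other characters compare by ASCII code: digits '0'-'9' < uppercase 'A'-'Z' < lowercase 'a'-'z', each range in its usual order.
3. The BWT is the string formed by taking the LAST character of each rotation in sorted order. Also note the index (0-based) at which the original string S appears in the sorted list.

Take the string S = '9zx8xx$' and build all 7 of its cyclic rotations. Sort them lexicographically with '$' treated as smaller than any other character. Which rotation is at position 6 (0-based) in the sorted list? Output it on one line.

All 7 rotations (rotation i = S[i:]+S[:i]):
  rot[0] = 9zx8xx$
  rot[1] = zx8xx$9
  rot[2] = x8xx$9z
  rot[3] = 8xx$9zx
  rot[4] = xx$9zx8
  rot[5] = x$9zx8x
  rot[6] = $9zx8xx
Sorted (with $ < everything):
  sorted[0] = $9zx8xx
  sorted[1] = 8xx$9zx
  sorted[2] = 9zx8xx$
  sorted[3] = x$9zx8x
  sorted[4] = x8xx$9z
  sorted[5] = xx$9zx8
  sorted[6] = zx8xx$9
sorted[6] = zx8xx$9

Answer: zx8xx$9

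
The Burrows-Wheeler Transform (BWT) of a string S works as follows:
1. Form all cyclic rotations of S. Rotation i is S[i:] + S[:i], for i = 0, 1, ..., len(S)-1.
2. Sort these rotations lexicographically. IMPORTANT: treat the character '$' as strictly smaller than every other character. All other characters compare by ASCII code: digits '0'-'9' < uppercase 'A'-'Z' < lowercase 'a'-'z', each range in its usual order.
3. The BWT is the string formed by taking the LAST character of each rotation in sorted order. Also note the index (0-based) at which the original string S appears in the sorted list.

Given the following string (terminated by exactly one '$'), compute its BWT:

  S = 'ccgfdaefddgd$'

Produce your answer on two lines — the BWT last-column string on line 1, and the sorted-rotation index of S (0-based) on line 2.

All 13 rotations (rotation i = S[i:]+S[:i]):
  rot[0] = ccgfdaefddgd$
  rot[1] = cgfdaefddgd$c
  rot[2] = gfdaefddgd$cc
  rot[3] = fdaefddgd$ccg
  rot[4] = daefddgd$ccgf
  rot[5] = aefddgd$ccgfd
  rot[6] = efddgd$ccgfda
  rot[7] = fddgd$ccgfdae
  rot[8] = ddgd$ccgfdaef
  rot[9] = dgd$ccgfdaefd
  rot[10] = gd$ccgfdaefdd
  rot[11] = d$ccgfdaefddg
  rot[12] = $ccgfdaefddgd
Sorted (with $ < everything):
  sorted[0] = $ccgfdaefddgd  (last char: 'd')
  sorted[1] = aefddgd$ccgfd  (last char: 'd')
  sorted[2] = ccgfdaefddgd$  (last char: '$')
  sorted[3] = cgfdaefddgd$c  (last char: 'c')
  sorted[4] = d$ccgfdaefddg  (last char: 'g')
  sorted[5] = daefddgd$ccgf  (last char: 'f')
  sorted[6] = ddgd$ccgfdaef  (last char: 'f')
  sorted[7] = dgd$ccgfdaefd  (last char: 'd')
  sorted[8] = efddgd$ccgfda  (last char: 'a')
  sorted[9] = fdaefddgd$ccg  (last char: 'g')
  sorted[10] = fddgd$ccgfdae  (last char: 'e')
  sorted[11] = gd$ccgfdaefdd  (last char: 'd')
  sorted[12] = gfdaefddgd$cc  (last char: 'c')
Last column: dd$cgffdagedc
Original string S is at sorted index 2

Answer: dd$cgffdagedc
2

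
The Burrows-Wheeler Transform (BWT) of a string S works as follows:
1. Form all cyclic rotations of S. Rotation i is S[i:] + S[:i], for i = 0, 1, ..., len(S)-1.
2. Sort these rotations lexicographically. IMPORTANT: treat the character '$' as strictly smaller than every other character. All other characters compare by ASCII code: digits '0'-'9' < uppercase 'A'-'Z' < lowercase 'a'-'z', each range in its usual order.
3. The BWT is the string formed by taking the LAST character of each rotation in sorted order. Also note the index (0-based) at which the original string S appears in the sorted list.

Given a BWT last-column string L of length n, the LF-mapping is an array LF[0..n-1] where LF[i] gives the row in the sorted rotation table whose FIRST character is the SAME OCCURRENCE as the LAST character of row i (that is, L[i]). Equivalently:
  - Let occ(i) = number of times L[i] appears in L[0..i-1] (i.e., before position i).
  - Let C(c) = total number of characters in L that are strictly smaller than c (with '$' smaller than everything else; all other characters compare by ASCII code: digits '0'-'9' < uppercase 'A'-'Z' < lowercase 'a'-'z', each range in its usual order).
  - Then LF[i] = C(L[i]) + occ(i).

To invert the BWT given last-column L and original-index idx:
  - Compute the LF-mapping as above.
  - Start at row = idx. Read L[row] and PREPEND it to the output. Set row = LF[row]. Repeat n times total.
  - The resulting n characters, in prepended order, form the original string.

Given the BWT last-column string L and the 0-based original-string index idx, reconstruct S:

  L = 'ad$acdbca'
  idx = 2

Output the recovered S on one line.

LF mapping: 1 7 0 2 5 8 4 6 3
Walk LF starting at row 2, prepending L[row]:
  step 1: row=2, L[2]='$', prepend. Next row=LF[2]=0
  step 2: row=0, L[0]='a', prepend. Next row=LF[0]=1
  step 3: row=1, L[1]='d', prepend. Next row=LF[1]=7
  step 4: row=7, L[7]='c', prepend. Next row=LF[7]=6
  step 5: row=6, L[6]='b', prepend. Next row=LF[6]=4
  step 6: row=4, L[4]='c', prepend. Next row=LF[4]=5
  step 7: row=5, L[5]='d', prepend. Next row=LF[5]=8
  step 8: row=8, L[8]='a', prepend. Next row=LF[8]=3
  step 9: row=3, L[3]='a', prepend. Next row=LF[3]=2
Reversed output: aadcbcda$

Answer: aadcbcda$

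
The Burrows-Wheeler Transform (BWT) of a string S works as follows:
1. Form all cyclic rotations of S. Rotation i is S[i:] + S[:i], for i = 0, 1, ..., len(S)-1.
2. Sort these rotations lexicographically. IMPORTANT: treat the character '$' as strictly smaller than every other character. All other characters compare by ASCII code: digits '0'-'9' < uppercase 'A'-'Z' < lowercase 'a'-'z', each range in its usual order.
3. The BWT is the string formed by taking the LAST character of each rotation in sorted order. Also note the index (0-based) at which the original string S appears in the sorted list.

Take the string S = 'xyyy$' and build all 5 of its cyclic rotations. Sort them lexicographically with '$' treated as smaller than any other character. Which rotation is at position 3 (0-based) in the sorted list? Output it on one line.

All 5 rotations (rotation i = S[i:]+S[:i]):
  rot[0] = xyyy$
  rot[1] = yyy$x
  rot[2] = yy$xy
  rot[3] = y$xyy
  rot[4] = $xyyy
Sorted (with $ < everything):
  sorted[0] = $xyyy
  sorted[1] = xyyy$
  sorted[2] = y$xyy
  sorted[3] = yy$xy
  sorted[4] = yyy$x
sorted[3] = yy$xy

Answer: yy$xy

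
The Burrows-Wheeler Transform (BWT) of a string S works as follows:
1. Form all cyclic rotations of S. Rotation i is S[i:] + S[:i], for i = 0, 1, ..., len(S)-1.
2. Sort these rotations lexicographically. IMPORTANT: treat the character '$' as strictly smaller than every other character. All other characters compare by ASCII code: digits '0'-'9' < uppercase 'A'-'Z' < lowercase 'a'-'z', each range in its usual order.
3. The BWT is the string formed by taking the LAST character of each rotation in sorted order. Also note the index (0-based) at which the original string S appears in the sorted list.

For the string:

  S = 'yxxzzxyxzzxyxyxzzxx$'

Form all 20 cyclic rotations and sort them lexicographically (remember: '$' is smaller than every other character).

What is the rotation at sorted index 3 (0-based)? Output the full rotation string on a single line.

All 20 rotations (rotation i = S[i:]+S[:i]):
  rot[0] = yxxzzxyxzzxyxyxzzxx$
  rot[1] = xxzzxyxzzxyxyxzzxx$y
  rot[2] = xzzxyxzzxyxyxzzxx$yx
  rot[3] = zzxyxzzxyxyxzzxx$yxx
  rot[4] = zxyxzzxyxyxzzxx$yxxz
  rot[5] = xyxzzxyxyxzzxx$yxxzz
  rot[6] = yxzzxyxyxzzxx$yxxzzx
  rot[7] = xzzxyxyxzzxx$yxxzzxy
  rot[8] = zzxyxyxzzxx$yxxzzxyx
  rot[9] = zxyxyxzzxx$yxxzzxyxz
  rot[10] = xyxyxzzxx$yxxzzxyxzz
  rot[11] = yxyxzzxx$yxxzzxyxzzx
  rot[12] = xyxzzxx$yxxzzxyxzzxy
  rot[13] = yxzzxx$yxxzzxyxzzxyx
  rot[14] = xzzxx$yxxzzxyxzzxyxy
  rot[15] = zzxx$yxxzzxyxzzxyxyx
  rot[16] = zxx$yxxzzxyxzzxyxyxz
  rot[17] = xx$yxxzzxyxzzxyxyxzz
  rot[18] = x$yxxzzxyxzzxyxyxzzx
  rot[19] = $yxxzzxyxzzxyxyxzzxx
Sorted (with $ < everything):
  sorted[0] = $yxxzzxyxzzxyxyxzzxx
  sorted[1] = x$yxxzzxyxzzxyxyxzzx
  sorted[2] = xx$yxxzzxyxzzxyxyxzz
  sorted[3] = xxzzxyxzzxyxyxzzxx$y
  sorted[4] = xyxyxzzxx$yxxzzxyxzz
  sorted[5] = xyxzzxx$yxxzzxyxzzxy
  sorted[6] = xyxzzxyxyxzzxx$yxxzz
  sorted[7] = xzzxx$yxxzzxyxzzxyxy
  sorted[8] = xzzxyxyxzzxx$yxxzzxy
  sorted[9] = xzzxyxzzxyxyxzzxx$yx
  sorted[10] = yxxzzxyxzzxyxyxzzxx$
  sorted[11] = yxyxzzxx$yxxzzxyxzzx
  sorted[12] = yxzzxx$yxxzzxyxzzxyx
  sorted[13] = yxzzxyxyxzzxx$yxxzzx
  sorted[14] = zxx$yxxzzxyxzzxyxyxz
  sorted[15] = zxyxyxzzxx$yxxzzxyxz
  sorted[16] = zxyxzzxyxyxzzxx$yxxz
  sorted[17] = zzxx$yxxzzxyxzzxyxyx
  sorted[18] = zzxyxyxzzxx$yxxzzxyx
  sorted[19] = zzxyxzzxyxyxzzxx$yxx
sorted[3] = xxzzxyxzzxyxyxzzxx$y

Answer: xxzzxyxzzxyxyxzzxx$y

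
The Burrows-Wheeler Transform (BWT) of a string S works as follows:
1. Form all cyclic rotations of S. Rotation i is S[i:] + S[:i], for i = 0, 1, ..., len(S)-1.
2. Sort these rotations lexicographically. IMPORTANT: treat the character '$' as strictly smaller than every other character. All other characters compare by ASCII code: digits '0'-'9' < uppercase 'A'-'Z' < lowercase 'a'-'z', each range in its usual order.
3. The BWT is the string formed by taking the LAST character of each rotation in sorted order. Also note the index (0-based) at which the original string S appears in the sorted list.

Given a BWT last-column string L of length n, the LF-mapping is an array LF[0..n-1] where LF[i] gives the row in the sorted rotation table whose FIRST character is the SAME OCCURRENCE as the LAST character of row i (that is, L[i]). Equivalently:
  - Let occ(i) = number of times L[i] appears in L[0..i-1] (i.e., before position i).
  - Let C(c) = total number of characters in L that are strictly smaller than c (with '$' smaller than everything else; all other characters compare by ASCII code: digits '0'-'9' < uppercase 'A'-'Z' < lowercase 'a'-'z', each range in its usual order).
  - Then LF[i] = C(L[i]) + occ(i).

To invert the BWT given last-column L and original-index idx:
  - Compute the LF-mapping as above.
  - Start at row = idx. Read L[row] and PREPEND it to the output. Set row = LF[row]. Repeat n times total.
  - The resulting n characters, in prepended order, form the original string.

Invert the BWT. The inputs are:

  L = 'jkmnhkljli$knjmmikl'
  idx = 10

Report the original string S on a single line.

LF mapping: 4 7 14 17 1 8 11 5 12 2 0 9 18 6 15 16 3 10 13
Walk LF starting at row 10, prepending L[row]:
  step 1: row=10, L[10]='$', prepend. Next row=LF[10]=0
  step 2: row=0, L[0]='j', prepend. Next row=LF[0]=4
  step 3: row=4, L[4]='h', prepend. Next row=LF[4]=1
  step 4: row=1, L[1]='k', prepend. Next row=LF[1]=7
  step 5: row=7, L[7]='j', prepend. Next row=LF[7]=5
  step 6: row=5, L[5]='k', prepend. Next row=LF[5]=8
  step 7: row=8, L[8]='l', prepend. Next row=LF[8]=12
  step 8: row=12, L[12]='n', prepend. Next row=LF[12]=18
  step 9: row=18, L[18]='l', prepend. Next row=LF[18]=13
  step 10: row=13, L[13]='j', prepend. Next row=LF[13]=6
  step 11: row=6, L[6]='l', prepend. Next row=LF[6]=11
  step 12: row=11, L[11]='k', prepend. Next row=LF[11]=9
  step 13: row=9, L[9]='i', prepend. Next row=LF[9]=2
  step 14: row=2, L[2]='m', prepend. Next row=LF[2]=14
  step 15: row=14, L[14]='m', prepend. Next row=LF[14]=15
  step 16: row=15, L[15]='m', prepend. Next row=LF[15]=16
  step 17: row=16, L[16]='i', prepend. Next row=LF[16]=3
  step 18: row=3, L[3]='n', prepend. Next row=LF[3]=17
  step 19: row=17, L[17]='k', prepend. Next row=LF[17]=10
Reversed output: knimmmikljlnlkjkhj$

Answer: knimmmikljlnlkjkhj$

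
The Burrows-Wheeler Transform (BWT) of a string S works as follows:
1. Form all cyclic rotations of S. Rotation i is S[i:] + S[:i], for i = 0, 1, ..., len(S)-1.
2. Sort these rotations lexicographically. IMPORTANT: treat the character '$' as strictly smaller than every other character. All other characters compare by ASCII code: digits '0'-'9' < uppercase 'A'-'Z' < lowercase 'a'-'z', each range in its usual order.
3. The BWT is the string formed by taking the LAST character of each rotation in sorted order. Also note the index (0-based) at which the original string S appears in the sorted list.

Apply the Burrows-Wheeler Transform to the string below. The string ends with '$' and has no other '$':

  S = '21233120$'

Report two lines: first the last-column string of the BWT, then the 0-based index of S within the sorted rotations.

Answer: 02321$132
5

Derivation:
All 9 rotations (rotation i = S[i:]+S[:i]):
  rot[0] = 21233120$
  rot[1] = 1233120$2
  rot[2] = 233120$21
  rot[3] = 33120$212
  rot[4] = 3120$2123
  rot[5] = 120$21233
  rot[6] = 20$212331
  rot[7] = 0$2123312
  rot[8] = $21233120
Sorted (with $ < everything):
  sorted[0] = $21233120  (last char: '0')
  sorted[1] = 0$2123312  (last char: '2')
  sorted[2] = 120$21233  (last char: '3')
  sorted[3] = 1233120$2  (last char: '2')
  sorted[4] = 20$212331  (last char: '1')
  sorted[5] = 21233120$  (last char: '$')
  sorted[6] = 233120$21  (last char: '1')
  sorted[7] = 3120$2123  (last char: '3')
  sorted[8] = 33120$212  (last char: '2')
Last column: 02321$132
Original string S is at sorted index 5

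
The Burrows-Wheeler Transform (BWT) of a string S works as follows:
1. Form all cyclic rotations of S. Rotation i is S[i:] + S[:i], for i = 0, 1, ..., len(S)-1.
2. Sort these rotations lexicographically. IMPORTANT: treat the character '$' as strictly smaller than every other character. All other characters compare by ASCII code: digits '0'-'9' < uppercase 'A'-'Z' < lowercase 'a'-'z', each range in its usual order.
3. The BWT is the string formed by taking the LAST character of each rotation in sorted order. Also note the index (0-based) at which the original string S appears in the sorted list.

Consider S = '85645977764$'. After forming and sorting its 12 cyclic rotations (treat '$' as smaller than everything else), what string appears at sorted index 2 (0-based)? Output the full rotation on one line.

Answer: 45977764$856

Derivation:
All 12 rotations (rotation i = S[i:]+S[:i]):
  rot[0] = 85645977764$
  rot[1] = 5645977764$8
  rot[2] = 645977764$85
  rot[3] = 45977764$856
  rot[4] = 5977764$8564
  rot[5] = 977764$85645
  rot[6] = 77764$856459
  rot[7] = 7764$8564597
  rot[8] = 764$85645977
  rot[9] = 64$856459777
  rot[10] = 4$8564597776
  rot[11] = $85645977764
Sorted (with $ < everything):
  sorted[0] = $85645977764
  sorted[1] = 4$8564597776
  sorted[2] = 45977764$856
  sorted[3] = 5645977764$8
  sorted[4] = 5977764$8564
  sorted[5] = 64$856459777
  sorted[6] = 645977764$85
  sorted[7] = 764$85645977
  sorted[8] = 7764$8564597
  sorted[9] = 77764$856459
  sorted[10] = 85645977764$
  sorted[11] = 977764$85645
sorted[2] = 45977764$856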